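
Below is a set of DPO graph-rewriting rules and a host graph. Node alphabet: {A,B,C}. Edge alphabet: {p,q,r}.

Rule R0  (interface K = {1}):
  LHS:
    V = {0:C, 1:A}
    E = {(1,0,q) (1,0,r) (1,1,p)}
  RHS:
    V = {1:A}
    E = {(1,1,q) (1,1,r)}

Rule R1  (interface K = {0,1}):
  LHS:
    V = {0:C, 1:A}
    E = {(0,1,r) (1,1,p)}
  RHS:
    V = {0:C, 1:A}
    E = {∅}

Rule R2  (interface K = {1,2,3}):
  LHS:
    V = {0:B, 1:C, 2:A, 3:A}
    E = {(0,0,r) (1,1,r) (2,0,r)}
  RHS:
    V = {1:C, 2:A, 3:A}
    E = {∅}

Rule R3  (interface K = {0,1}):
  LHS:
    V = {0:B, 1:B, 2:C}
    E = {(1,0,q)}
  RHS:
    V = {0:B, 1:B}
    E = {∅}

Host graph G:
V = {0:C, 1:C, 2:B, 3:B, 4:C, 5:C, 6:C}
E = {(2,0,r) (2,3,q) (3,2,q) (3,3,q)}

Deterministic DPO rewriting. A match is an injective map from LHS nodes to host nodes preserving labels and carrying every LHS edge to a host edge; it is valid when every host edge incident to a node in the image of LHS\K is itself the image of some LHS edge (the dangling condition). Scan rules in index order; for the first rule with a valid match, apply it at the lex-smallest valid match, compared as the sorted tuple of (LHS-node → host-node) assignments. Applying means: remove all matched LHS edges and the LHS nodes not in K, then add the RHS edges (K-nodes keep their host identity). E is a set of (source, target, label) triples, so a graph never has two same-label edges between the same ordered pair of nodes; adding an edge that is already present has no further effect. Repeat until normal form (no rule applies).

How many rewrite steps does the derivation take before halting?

start.  V:7 E:4  edges: 2-r->0 2-q->3 3-q->2 3-q->3
1. fire R3 via {0↦2, 1↦3, 2↦1}  →  V:6 E:3  edges: 2-r->0 2-q->3 3-q->3
2. fire R3 via {0↦3, 1↦2, 2↦4}  →  V:5 E:2  edges: 2-r->0 3-q->3
halt: no rule applies after step 2

Answer: 2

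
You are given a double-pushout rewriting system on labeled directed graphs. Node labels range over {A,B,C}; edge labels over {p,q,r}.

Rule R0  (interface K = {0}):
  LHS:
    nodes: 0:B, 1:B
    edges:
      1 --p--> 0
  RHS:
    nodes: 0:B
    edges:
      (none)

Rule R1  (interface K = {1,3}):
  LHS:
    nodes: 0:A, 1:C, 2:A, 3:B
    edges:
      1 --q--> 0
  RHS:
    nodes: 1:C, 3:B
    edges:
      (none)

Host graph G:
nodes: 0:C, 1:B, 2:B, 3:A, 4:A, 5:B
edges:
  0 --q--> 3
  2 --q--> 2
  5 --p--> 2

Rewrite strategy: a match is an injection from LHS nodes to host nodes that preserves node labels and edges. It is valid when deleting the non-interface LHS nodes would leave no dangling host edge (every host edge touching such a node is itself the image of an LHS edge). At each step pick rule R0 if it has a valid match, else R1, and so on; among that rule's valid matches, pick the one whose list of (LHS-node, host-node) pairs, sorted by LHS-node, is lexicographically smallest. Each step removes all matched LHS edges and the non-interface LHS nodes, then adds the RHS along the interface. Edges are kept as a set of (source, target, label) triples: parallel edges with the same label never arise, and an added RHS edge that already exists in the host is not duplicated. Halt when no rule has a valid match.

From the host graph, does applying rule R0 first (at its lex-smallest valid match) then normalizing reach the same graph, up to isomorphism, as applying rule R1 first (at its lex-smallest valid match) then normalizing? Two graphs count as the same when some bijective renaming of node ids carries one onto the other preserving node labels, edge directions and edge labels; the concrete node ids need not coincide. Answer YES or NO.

Answer: YES

Rewrite trace:
branch R0-first: apply at {0↦2, 1↦5} → |E|=2, then 1 more step(s) → NF |V|=3 |E|=1 V={0:C, 1:B, 2:B} E=2-q->2
branch R1-first: apply at {0↦3, 1↦0, 2↦4, 3↦1} → |E|=2, then 1 more step(s) → NF |V|=3 |E|=1 V={0:C, 1:B, 2:B} E=2-q->2
graphs isomorphic (equal up to label-preserving node renaming)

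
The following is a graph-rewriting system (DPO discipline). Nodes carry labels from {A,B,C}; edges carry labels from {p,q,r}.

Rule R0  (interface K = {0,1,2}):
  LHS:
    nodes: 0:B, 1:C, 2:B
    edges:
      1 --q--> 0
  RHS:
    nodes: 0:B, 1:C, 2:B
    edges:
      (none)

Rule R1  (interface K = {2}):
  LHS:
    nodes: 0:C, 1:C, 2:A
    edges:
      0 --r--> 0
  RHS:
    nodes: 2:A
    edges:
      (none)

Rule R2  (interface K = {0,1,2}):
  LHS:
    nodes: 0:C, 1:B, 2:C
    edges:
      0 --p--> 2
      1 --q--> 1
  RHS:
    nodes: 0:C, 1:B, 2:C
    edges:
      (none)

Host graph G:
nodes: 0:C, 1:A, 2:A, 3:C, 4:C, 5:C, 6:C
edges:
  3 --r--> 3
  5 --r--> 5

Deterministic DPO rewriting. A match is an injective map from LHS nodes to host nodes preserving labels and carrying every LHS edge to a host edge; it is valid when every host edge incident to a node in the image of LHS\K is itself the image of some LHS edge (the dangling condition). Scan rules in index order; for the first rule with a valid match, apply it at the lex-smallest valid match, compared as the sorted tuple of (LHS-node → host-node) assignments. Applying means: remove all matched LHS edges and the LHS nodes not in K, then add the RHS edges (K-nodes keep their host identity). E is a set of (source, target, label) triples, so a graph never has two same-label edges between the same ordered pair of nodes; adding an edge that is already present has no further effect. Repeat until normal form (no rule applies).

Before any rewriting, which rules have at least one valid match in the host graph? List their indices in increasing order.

R0: no valid match — LHS pattern not found
R1: 12 valid matches — {0↦3, 1↦0, 2↦1}, {0↦3, 1↦0, 2↦2}, {0↦3, 1↦4, 2↦1} (+9 more)
R2: no valid match — LHS pattern not found

Answer: [R1]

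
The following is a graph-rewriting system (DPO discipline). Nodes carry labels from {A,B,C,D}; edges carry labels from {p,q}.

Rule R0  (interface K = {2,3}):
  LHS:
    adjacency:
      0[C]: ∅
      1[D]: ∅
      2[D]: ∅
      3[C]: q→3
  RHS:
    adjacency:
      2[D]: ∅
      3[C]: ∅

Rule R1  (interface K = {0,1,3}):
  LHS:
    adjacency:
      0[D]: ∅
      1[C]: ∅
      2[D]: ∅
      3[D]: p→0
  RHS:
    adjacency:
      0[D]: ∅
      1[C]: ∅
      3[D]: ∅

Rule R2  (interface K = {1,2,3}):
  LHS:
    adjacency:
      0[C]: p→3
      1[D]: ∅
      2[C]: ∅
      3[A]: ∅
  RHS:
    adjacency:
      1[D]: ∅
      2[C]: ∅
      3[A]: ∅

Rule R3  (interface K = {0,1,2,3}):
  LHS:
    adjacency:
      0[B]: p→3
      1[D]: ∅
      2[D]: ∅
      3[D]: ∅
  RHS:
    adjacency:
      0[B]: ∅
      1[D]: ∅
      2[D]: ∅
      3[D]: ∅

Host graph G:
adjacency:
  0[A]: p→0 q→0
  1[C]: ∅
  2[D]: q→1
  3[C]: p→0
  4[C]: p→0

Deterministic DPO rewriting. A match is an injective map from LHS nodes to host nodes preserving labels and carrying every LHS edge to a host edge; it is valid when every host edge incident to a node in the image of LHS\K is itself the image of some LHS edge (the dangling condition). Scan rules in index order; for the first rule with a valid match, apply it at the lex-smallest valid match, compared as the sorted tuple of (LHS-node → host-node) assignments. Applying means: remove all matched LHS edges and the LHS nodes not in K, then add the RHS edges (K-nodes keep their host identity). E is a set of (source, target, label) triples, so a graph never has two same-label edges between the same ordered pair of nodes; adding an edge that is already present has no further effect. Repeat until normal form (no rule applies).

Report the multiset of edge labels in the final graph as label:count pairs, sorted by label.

[0] host  ⇒  5 nodes, 5 edges  {0-p->0 0-q->0 2-q->1 3-p->0 4-p->0}
[1] R2 @ {0↦3, 1↦2, 2↦1, 3↦0}  ⇒  4 nodes, 4 edges  {0-p->0 0-q->0 2-q->1 4-p->0}
[2] R2 @ {0↦4, 1↦2, 2↦1, 3↦0}  ⇒  3 nodes, 3 edges  {0-p->0 0-q->0 2-q->1}
final graph: no rule applies after step 2
NF edges: [(0, 0, 'p'), (0, 0, 'q'), (2, 1, 'q')]

Answer: p:1 q:2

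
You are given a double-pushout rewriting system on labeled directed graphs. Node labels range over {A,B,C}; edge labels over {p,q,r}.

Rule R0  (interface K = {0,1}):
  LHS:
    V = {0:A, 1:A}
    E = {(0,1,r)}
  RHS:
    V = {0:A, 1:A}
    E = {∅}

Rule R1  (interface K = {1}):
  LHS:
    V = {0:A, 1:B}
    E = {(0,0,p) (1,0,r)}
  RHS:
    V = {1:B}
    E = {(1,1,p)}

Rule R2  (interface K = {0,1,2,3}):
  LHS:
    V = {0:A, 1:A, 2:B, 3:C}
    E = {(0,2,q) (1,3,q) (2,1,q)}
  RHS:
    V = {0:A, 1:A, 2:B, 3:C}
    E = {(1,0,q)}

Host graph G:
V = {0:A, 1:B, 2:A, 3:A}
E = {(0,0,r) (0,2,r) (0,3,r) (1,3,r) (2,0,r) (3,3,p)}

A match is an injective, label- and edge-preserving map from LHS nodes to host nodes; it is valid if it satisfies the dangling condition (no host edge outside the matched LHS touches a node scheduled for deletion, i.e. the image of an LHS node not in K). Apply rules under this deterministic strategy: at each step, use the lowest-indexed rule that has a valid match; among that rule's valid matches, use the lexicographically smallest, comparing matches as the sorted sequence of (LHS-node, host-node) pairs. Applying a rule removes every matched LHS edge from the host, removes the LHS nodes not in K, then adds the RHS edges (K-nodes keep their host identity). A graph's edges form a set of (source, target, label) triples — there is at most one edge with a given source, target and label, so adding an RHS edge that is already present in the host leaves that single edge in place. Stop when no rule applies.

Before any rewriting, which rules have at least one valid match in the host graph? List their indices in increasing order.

R0: 3 valid matches — {0↦0, 1↦2}, {0↦0, 1↦3}, {0↦2, 1↦0}
R1: no valid match — 1 raw match, all fail dangling condition
R2: no valid match — LHS pattern not found

Answer: [R0]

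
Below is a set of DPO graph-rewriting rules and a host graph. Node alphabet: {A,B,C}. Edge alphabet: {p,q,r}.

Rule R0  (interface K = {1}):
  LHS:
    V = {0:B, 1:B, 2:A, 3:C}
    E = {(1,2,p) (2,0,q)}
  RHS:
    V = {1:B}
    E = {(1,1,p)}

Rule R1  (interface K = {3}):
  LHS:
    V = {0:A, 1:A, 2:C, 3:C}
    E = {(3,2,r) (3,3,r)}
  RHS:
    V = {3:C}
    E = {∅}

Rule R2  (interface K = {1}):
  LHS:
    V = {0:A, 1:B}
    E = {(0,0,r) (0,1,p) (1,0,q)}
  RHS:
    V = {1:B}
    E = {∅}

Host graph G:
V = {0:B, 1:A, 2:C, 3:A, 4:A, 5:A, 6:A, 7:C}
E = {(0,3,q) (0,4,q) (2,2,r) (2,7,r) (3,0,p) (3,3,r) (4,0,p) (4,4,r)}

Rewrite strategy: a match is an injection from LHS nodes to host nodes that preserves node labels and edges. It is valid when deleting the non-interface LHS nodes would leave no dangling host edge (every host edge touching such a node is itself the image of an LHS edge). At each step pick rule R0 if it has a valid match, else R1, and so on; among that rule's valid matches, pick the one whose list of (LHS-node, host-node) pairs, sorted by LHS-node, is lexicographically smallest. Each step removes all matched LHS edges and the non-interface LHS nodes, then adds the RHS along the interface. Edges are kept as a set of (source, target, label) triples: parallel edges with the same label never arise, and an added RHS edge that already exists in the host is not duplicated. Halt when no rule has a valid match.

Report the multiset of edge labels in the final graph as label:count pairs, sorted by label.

start.  V:8 E:8  edges: 0-q->3 0-q->4 2-r->2 2-r->7 3-p->0 3-r->3 4-p->0 4-r->4
1. fire R1 via {0↦1, 1↦5, 2↦7, 3↦2}  →  V:5 E:6  edges: 0-q->3 0-q->4 3-p->0 3-r->3 4-p->0 4-r->4
2. fire R2 via {0↦3, 1↦0}  →  V:4 E:3  edges: 0-q->4 4-p->0 4-r->4
3. fire R2 via {0↦4, 1↦0}  →  V:3 E:0  edges: ∅
halt: no rule applies after step 3
NF edges: []

Answer: (no edges)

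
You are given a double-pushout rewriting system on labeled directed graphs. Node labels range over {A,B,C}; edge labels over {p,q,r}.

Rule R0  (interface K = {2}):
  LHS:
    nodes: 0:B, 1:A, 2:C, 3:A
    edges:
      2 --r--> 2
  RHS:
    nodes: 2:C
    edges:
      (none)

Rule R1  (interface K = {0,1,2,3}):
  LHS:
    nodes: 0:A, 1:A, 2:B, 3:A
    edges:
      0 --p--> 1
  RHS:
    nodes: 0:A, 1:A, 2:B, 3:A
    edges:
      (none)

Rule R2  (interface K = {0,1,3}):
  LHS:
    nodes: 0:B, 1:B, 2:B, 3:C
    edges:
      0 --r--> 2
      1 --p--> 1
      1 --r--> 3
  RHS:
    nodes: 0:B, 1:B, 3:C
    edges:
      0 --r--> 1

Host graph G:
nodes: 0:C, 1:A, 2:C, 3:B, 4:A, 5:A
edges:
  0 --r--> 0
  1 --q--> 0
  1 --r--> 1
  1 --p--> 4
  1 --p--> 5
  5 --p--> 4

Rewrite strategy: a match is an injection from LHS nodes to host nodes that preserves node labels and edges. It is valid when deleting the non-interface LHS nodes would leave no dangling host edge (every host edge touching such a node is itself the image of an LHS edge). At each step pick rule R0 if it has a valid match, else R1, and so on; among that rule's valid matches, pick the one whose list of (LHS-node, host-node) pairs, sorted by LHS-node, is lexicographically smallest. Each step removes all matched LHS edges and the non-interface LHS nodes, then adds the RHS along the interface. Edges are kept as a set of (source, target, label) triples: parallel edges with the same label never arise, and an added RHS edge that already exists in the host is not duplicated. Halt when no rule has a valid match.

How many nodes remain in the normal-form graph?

Answer: 3

Steps:
initial: |V|=6 |E|=6  E = 0-r->0 1-q->0 1-r->1 1-p->4 1-p->5 5-p->4
step 1: apply R1 at {0↦1, 1↦4, 2↦3, 3↦5}  → |V|=6 |E|=5  E = 0-r->0 1-q->0 1-r->1 1-p->5 5-p->4
step 2: apply R1 at {0↦1, 1↦5, 2↦3, 3↦4}  → |V|=6 |E|=4  E = 0-r->0 1-q->0 1-r->1 5-p->4
step 3: apply R1 at {0↦5, 1↦4, 2↦3, 3↦1}  → |V|=6 |E|=3  E = 0-r->0 1-q->0 1-r->1
step 4: apply R0 at {0↦3, 1↦4, 2↦0, 3↦5}  → |V|=3 |E|=2  E = 1-q->0 1-r->1
final graph: no rule applies after step 4
NF nodes: {0:C, 1:A, 2:C}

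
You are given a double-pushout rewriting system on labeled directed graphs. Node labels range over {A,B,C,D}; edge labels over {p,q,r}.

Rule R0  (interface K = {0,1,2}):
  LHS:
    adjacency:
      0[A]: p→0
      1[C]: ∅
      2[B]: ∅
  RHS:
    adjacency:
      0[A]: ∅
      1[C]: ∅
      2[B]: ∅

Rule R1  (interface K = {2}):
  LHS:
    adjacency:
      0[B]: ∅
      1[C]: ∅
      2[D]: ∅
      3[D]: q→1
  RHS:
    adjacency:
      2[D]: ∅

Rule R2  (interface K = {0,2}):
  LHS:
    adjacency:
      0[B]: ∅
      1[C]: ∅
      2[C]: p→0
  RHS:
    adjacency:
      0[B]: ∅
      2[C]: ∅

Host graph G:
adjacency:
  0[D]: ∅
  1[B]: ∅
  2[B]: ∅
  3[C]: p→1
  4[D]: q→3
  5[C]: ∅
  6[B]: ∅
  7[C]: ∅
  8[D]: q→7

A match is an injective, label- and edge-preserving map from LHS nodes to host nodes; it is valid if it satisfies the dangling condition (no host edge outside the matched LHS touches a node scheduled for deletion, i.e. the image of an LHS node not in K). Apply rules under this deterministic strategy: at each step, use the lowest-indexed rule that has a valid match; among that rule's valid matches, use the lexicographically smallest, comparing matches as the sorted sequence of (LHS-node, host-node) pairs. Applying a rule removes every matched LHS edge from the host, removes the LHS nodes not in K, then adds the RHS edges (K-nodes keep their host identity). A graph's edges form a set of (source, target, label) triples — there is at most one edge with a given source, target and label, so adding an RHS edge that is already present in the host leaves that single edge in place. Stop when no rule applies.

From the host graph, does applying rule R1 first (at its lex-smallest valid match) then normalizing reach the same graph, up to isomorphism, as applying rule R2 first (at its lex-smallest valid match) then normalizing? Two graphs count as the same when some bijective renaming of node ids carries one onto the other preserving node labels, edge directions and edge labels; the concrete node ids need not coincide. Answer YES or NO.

Answer: YES

Derivation:
branch R1-first: apply at {0↦2, 1↦7, 2↦0, 3↦8} → |E|=2, then 2 more step(s) → NF |V|=2 |E|=0 V={0:D, 6:B} E=∅
branch R2-first: apply at {0↦1, 1↦5, 2↦3} → |E|=2, then 2 more step(s) → NF |V|=2 |E|=0 V={0:D, 6:B} E=∅
graphs isomorphic (equal up to label-preserving node renaming)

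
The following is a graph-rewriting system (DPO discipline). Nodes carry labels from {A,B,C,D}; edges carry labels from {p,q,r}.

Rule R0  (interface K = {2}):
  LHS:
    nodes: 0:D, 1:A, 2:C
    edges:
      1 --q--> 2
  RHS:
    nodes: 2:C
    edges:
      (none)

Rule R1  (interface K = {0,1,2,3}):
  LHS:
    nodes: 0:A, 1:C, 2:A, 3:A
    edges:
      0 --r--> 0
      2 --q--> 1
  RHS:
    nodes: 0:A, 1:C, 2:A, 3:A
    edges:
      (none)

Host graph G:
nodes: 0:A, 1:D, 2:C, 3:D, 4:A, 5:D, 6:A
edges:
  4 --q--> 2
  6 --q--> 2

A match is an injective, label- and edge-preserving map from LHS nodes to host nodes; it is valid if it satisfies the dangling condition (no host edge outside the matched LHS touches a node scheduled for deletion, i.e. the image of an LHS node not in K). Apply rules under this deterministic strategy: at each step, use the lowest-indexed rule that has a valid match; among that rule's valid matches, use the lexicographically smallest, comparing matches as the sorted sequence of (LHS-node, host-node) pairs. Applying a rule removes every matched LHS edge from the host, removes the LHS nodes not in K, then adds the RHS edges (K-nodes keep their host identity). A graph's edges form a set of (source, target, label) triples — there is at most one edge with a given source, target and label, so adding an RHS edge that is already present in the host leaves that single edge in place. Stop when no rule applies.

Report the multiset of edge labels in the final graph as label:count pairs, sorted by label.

Answer: (no edges)

Steps:
[0] host  ⇒  7 nodes, 2 edges  {4-q->2 6-q->2}
[1] R0 @ {0↦1, 1↦4, 2↦2}  ⇒  5 nodes, 1 edges  {6-q->2}
[2] R0 @ {0↦3, 1↦6, 2↦2}  ⇒  3 nodes, 0 edges  {∅}
normal form: no rule applies after step 2
NF edges: []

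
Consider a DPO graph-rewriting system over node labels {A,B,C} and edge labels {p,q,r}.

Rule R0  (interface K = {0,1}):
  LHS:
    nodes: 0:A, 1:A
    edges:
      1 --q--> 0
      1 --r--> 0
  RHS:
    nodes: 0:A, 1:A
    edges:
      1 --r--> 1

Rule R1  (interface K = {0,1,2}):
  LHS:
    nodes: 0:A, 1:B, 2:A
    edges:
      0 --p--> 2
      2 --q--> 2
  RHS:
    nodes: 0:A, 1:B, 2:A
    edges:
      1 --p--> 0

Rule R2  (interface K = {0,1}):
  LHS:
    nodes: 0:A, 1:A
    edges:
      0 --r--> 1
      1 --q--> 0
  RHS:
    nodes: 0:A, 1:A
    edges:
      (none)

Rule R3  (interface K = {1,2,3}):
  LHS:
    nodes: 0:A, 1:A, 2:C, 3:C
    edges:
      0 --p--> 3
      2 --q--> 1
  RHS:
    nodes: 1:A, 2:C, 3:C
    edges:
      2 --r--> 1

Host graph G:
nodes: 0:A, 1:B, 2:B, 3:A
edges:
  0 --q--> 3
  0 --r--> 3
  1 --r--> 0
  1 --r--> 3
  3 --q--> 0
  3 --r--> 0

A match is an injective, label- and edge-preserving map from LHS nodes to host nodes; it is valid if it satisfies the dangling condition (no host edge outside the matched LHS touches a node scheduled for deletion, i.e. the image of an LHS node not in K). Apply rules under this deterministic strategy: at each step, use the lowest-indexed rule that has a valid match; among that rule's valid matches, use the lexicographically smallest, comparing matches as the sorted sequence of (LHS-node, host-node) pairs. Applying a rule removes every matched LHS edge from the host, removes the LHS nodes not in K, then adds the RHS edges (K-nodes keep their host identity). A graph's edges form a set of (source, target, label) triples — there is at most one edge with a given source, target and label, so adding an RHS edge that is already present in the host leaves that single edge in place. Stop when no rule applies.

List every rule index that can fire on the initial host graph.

R0: 2 valid matches — {0↦0, 1↦3}, {0↦3, 1↦0}
R1: no valid match — LHS pattern not found
R2: 2 valid matches — {0↦0, 1↦3}, {0↦3, 1↦0}
R3: no valid match — LHS pattern not found

Answer: [R0,R2]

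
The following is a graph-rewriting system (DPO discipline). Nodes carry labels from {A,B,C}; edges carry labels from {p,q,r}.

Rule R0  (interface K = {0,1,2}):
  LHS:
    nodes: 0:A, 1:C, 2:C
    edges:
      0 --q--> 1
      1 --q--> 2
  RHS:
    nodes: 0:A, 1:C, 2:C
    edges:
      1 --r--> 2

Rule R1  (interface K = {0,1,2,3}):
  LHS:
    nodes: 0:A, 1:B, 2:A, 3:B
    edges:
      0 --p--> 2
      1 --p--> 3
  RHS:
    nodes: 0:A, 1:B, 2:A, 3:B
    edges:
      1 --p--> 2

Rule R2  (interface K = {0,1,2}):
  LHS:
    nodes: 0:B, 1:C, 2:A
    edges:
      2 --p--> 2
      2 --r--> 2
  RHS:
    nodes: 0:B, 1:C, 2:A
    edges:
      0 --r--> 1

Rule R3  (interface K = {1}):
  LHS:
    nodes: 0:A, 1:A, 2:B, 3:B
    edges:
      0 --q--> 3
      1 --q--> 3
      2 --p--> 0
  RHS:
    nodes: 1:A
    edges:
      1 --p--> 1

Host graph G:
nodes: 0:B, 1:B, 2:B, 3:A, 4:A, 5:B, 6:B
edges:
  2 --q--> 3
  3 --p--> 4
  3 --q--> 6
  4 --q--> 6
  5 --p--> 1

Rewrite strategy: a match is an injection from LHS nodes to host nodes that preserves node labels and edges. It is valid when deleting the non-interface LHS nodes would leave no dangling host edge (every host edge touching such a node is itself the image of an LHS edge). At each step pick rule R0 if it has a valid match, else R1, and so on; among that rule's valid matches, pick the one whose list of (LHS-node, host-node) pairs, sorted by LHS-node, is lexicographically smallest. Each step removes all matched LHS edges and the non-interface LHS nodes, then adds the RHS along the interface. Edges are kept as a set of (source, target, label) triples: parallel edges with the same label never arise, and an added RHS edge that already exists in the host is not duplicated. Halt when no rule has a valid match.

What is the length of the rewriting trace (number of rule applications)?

Answer: 2

Derivation:
initial: |V|=7 |E|=5  E = 2-q->3 3-p->4 3-q->6 4-q->6 5-p->1
step 1: apply R1 at {0↦3, 1↦5, 2↦4, 3↦1}  → |V|=7 |E|=4  E = 2-q->3 3-q->6 4-q->6 5-p->4
step 2: apply R3 at {0↦4, 1↦3, 2↦5, 3↦6}  → |V|=4 |E|=2  E = 2-q->3 3-p->3
normal form: no rule applies after step 2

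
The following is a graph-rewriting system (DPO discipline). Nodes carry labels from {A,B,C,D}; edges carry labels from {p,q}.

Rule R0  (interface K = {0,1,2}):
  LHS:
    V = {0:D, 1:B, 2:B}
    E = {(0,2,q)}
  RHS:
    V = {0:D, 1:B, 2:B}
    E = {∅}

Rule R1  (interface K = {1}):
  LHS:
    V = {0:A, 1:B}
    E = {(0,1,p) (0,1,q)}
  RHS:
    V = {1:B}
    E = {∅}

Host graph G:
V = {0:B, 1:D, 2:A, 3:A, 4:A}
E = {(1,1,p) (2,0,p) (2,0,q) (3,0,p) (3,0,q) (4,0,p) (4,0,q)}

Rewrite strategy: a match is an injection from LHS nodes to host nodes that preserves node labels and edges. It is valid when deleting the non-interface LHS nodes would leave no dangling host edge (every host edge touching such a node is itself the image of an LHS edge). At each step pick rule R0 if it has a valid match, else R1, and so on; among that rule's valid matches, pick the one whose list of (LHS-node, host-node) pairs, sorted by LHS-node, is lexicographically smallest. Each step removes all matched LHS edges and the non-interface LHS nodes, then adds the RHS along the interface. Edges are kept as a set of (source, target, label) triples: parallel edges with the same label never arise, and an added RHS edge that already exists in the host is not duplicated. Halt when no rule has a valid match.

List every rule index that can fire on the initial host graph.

R0: no valid match — LHS pattern not found
R1: 3 valid matches — {0↦2, 1↦0}, {0↦3, 1↦0}, {0↦4, 1↦0}

Answer: [R1]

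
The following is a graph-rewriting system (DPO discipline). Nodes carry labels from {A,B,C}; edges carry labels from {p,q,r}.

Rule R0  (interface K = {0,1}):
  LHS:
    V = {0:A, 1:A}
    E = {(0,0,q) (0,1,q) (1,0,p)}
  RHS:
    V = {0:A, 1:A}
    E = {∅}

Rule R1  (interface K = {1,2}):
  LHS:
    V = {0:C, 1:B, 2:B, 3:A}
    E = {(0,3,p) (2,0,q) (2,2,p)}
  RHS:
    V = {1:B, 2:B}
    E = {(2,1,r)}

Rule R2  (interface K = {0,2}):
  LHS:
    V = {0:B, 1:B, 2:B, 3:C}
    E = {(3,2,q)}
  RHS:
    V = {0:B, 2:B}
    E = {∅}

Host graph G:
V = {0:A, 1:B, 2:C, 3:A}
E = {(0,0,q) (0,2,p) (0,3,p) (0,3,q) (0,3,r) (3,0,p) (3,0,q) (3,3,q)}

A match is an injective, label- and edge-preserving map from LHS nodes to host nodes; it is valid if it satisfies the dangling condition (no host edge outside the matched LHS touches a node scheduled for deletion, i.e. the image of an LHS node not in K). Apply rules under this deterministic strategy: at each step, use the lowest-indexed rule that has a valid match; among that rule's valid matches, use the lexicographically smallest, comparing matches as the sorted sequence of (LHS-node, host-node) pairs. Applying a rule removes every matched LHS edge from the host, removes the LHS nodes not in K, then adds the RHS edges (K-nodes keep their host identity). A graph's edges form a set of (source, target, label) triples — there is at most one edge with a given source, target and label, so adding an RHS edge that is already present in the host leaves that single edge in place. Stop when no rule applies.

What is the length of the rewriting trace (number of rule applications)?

start.  V:4 E:8  edges: 0-q->0 0-p->2 0-p->3 0-q->3 0-r->3 3-p->0 3-q->0 3-q->3
1. fire R0 via {0↦0, 1↦3}  →  V:4 E:5  edges: 0-p->2 0-p->3 0-r->3 3-q->0 3-q->3
2. fire R0 via {0↦3, 1↦0}  →  V:4 E:2  edges: 0-p->2 0-r->3
halt: no rule applies after step 2

Answer: 2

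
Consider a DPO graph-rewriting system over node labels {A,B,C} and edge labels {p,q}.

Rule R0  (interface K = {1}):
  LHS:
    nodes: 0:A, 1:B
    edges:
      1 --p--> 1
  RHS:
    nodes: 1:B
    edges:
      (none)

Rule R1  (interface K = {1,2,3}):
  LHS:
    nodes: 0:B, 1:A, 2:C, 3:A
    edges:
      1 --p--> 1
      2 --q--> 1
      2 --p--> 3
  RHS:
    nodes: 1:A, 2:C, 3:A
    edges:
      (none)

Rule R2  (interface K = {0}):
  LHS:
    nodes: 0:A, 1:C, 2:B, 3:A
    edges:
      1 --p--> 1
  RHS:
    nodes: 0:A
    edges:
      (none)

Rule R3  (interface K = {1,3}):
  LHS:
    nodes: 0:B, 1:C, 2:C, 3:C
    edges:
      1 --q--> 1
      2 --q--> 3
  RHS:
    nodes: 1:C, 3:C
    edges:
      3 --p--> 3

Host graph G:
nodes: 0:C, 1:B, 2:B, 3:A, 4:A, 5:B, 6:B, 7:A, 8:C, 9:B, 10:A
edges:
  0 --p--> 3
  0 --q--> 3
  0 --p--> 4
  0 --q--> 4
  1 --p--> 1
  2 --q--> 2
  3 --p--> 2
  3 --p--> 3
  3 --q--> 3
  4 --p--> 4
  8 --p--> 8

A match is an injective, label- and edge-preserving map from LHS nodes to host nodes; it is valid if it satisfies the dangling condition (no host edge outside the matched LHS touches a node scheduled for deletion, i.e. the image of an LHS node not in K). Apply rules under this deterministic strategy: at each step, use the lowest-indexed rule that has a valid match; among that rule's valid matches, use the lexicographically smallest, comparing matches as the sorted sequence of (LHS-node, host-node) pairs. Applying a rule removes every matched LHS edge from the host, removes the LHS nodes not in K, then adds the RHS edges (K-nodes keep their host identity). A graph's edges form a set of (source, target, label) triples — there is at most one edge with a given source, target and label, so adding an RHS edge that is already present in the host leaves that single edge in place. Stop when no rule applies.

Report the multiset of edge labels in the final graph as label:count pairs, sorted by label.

Answer: p:1 q:2

Derivation:
start.  V:11 E:11  edges: 0-p->3 0-q->3 0-p->4 0-q->4 1-p->1 2-q->2 3-p->2 3-p->3 3-q->3 4-p->4 8-p->8
1. fire R0 via {0↦7, 1↦1}  →  V:10 E:10  edges: 0-p->3 0-q->3 0-p->4 0-q->4 2-q->2 3-p->2 3-p->3 3-q->3 4-p->4 8-p->8
2. fire R1 via {0↦1, 1↦3, 2↦0, 3↦4}  →  V:9 E:7  edges: 0-p->3 0-q->4 2-q->2 3-p->2 3-q->3 4-p->4 8-p->8
3. fire R1 via {0↦5, 1↦4, 2↦0, 3↦3}  →  V:8 E:4  edges: 2-q->2 3-p->2 3-q->3 8-p->8
4. fire R2 via {0↦3, 1↦8, 2↦6, 3↦4}  →  V:5 E:3  edges: 2-q->2 3-p->2 3-q->3
halt: no rule applies after step 4
NF edges: [(2, 2, 'q'), (3, 2, 'p'), (3, 3, 'q')]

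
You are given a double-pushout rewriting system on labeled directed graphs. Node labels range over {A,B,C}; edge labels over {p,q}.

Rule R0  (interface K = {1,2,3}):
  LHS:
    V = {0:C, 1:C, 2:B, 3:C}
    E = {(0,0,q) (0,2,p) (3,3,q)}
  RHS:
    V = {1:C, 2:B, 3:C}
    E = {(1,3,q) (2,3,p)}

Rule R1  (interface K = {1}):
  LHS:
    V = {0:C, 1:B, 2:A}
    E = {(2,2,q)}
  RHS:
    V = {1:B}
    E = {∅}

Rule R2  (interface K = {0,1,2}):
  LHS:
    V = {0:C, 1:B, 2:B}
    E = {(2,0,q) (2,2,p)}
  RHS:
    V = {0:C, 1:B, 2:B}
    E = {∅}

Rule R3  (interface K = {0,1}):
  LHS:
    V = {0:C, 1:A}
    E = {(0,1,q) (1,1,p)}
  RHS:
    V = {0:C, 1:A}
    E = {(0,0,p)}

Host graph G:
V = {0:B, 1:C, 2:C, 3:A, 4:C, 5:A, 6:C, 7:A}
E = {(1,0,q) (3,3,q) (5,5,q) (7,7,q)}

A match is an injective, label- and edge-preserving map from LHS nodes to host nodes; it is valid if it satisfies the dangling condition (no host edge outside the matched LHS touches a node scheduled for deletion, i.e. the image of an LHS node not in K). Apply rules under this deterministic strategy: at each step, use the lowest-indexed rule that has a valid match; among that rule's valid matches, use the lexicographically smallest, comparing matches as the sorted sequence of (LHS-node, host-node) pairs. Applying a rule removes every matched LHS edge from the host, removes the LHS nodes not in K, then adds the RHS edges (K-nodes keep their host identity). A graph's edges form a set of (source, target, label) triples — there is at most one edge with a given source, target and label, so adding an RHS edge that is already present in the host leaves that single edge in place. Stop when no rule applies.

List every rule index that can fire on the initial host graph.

Answer: [R1]

Steps:
R0: no valid match — LHS pattern not found
R1: 9 valid matches — {0↦2, 1↦0, 2↦3}, {0↦2, 1↦0, 2↦5}, {0↦2, 1↦0, 2↦7} (+6 more)
R2: no valid match — LHS pattern not found
R3: no valid match — LHS pattern not found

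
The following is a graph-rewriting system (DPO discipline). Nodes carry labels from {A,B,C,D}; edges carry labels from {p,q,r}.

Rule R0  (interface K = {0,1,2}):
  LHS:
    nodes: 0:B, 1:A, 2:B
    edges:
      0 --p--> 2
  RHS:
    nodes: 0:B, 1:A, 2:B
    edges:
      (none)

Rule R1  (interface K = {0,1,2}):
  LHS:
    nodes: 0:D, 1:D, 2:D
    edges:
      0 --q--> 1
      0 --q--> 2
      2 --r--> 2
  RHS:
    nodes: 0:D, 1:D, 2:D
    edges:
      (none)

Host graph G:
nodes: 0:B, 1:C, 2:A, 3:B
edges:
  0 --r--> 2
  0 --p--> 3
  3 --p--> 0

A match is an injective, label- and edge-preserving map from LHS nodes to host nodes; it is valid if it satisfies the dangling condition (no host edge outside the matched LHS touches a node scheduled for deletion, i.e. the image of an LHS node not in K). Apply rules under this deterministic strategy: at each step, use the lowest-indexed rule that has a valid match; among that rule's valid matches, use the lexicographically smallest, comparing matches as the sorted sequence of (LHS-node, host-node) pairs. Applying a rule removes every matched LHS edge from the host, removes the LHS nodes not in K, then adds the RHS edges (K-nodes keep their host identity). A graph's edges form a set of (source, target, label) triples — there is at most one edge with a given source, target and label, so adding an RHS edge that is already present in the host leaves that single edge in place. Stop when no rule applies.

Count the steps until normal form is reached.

Answer: 2

Steps:
initial: |V|=4 |E|=3  E = 0-r->2 0-p->3 3-p->0
step 1: apply R0 at {0↦0, 1↦2, 2↦3}  → |V|=4 |E|=2  E = 0-r->2 3-p->0
step 2: apply R0 at {0↦3, 1↦2, 2↦0}  → |V|=4 |E|=1  E = 0-r->2
final graph: no rule applies after step 2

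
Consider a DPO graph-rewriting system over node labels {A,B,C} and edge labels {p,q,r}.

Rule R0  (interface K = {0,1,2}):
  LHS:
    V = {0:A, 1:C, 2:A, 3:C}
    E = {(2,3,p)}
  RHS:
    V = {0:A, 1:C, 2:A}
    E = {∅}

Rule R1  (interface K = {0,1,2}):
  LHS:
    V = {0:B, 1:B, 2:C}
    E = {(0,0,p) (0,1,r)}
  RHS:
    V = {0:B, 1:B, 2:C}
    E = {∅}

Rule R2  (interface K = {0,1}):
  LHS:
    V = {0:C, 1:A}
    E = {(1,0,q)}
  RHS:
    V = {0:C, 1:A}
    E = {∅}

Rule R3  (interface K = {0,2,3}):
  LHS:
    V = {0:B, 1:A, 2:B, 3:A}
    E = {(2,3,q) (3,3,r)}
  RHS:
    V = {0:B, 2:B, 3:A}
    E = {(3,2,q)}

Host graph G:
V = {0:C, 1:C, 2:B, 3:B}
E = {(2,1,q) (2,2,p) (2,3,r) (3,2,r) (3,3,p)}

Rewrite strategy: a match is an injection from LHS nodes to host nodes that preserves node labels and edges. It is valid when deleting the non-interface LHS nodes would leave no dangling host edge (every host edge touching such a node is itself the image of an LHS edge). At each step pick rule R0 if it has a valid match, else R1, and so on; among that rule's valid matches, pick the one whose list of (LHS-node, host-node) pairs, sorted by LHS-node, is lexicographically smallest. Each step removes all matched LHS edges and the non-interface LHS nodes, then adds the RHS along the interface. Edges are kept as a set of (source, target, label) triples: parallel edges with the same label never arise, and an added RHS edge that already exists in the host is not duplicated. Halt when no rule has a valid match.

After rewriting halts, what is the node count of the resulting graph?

Answer: 4

Steps:
start.  V:4 E:5  edges: 2-q->1 2-p->2 2-r->3 3-r->2 3-p->3
1. fire R1 via {0↦2, 1↦3, 2↦0}  →  V:4 E:3  edges: 2-q->1 3-r->2 3-p->3
2. fire R1 via {0↦3, 1↦2, 2↦0}  →  V:4 E:1  edges: 2-q->1
halt: no rule applies after step 2
NF nodes: {0:C, 1:C, 2:B, 3:B}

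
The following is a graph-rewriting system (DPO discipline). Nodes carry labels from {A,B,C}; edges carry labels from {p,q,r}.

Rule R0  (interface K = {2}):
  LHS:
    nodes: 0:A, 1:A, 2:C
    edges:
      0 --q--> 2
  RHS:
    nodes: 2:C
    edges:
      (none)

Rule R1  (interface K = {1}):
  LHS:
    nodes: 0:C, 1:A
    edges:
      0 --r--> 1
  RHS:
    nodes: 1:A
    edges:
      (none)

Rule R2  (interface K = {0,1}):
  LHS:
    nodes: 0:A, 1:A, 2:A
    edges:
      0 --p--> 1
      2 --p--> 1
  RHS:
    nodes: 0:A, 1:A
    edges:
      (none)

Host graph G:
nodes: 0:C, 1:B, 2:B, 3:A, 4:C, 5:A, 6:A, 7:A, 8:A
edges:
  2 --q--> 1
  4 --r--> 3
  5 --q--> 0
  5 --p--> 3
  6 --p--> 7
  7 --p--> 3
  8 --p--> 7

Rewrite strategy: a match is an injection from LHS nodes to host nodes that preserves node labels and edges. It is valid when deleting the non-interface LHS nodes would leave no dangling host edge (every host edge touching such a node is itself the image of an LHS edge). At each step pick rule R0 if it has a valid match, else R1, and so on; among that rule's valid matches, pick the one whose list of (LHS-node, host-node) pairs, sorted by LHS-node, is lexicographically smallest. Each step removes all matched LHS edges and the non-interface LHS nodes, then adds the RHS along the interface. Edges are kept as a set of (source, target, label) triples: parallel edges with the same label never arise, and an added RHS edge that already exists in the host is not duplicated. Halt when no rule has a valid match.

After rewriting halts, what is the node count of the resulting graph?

Answer: 4

Derivation:
initial: |V|=9 |E|=7  E = 2-q->1 4-r->3 5-q->0 5-p->3 6-p->7 7-p->3 8-p->7
step 1: apply R1 at {0↦4, 1↦3}  → |V|=8 |E|=6  E = 2-q->1 5-q->0 5-p->3 6-p->7 7-p->3 8-p->7
step 2: apply R2 at {0↦6, 1↦7, 2↦8}  → |V|=7 |E|=4  E = 2-q->1 5-q->0 5-p->3 7-p->3
step 3: apply R2 at {0↦5, 1↦3, 2↦7}  → |V|=6 |E|=2  E = 2-q->1 5-q->0
step 4: apply R0 at {0↦5, 1↦3, 2↦0}  → |V|=4 |E|=1  E = 2-q->1
final graph: no rule applies after step 4
NF nodes: {0:C, 1:B, 2:B, 6:A}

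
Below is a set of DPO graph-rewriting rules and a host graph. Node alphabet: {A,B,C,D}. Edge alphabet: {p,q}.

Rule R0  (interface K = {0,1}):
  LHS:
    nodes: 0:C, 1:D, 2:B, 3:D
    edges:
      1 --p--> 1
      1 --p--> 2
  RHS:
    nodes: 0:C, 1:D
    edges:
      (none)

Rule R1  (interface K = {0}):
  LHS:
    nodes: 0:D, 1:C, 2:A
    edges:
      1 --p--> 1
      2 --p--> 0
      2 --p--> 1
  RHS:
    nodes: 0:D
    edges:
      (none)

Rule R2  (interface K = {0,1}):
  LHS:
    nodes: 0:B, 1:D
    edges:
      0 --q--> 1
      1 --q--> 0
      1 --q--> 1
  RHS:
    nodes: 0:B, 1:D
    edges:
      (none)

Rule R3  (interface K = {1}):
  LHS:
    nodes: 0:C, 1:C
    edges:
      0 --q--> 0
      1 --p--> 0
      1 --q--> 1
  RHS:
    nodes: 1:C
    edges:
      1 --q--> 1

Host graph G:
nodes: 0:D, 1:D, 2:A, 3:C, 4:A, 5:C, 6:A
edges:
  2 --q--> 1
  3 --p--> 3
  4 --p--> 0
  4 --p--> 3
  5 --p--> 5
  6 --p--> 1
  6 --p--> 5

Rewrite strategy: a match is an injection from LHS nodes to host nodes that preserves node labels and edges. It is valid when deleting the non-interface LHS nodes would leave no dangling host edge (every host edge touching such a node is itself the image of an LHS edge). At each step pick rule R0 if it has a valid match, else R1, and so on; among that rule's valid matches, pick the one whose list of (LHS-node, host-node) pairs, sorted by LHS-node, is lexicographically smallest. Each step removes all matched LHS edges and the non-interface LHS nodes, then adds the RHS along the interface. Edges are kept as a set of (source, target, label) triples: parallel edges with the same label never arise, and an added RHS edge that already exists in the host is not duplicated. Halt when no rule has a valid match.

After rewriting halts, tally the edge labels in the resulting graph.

Answer: q:1

Steps:
start.  V:7 E:7  edges: 2-q->1 3-p->3 4-p->0 4-p->3 5-p->5 6-p->1 6-p->5
1. fire R1 via {0↦0, 1↦3, 2↦4}  →  V:5 E:4  edges: 2-q->1 5-p->5 6-p->1 6-p->5
2. fire R1 via {0↦1, 1↦5, 2↦6}  →  V:3 E:1  edges: 2-q->1
normal form: no rule applies after step 2
NF edges: [(2, 1, 'q')]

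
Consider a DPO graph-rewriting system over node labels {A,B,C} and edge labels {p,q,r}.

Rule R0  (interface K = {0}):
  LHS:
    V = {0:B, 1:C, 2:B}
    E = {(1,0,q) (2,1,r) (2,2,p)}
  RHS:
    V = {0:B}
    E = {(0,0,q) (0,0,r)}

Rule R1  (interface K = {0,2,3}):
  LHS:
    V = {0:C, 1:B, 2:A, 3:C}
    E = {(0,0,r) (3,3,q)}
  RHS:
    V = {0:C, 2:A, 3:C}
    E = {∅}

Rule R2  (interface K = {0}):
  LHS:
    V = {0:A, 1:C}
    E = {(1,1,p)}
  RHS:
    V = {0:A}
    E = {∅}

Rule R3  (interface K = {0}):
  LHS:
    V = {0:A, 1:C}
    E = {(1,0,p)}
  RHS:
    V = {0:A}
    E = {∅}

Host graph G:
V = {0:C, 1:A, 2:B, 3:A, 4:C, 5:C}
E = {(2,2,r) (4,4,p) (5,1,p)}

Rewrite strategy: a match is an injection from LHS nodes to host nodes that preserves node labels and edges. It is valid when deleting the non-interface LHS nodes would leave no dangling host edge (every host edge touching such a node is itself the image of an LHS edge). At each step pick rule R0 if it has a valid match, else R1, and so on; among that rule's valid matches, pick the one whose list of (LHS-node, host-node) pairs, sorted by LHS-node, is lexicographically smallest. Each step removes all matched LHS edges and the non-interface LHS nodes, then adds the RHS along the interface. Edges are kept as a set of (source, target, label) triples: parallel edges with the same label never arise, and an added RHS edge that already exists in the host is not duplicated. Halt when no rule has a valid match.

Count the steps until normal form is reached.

initial: |V|=6 |E|=3  E = 2-r->2 4-p->4 5-p->1
step 1: apply R2 at {0↦1, 1↦4}  → |V|=5 |E|=2  E = 2-r->2 5-p->1
step 2: apply R3 at {0↦1, 1↦5}  → |V|=4 |E|=1  E = 2-r->2
halt: no rule applies after step 2

Answer: 2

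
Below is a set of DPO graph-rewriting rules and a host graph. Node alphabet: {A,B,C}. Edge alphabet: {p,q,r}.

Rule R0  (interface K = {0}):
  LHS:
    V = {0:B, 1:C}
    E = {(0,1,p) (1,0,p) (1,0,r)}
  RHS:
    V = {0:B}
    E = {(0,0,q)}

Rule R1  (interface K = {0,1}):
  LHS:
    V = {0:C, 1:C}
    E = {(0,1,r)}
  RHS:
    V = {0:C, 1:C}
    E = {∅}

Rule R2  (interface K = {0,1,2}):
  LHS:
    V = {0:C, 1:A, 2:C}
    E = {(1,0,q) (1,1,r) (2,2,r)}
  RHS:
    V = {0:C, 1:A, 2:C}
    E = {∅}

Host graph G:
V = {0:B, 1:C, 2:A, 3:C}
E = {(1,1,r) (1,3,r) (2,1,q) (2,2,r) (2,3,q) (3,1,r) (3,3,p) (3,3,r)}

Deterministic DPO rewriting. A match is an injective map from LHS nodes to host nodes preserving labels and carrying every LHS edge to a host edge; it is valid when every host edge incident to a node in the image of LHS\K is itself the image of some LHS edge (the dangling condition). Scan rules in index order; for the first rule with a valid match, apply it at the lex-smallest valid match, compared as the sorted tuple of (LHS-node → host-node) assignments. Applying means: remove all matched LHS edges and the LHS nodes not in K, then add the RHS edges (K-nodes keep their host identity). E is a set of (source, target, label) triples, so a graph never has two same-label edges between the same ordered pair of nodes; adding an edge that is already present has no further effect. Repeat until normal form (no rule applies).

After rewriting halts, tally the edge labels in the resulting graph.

start.  V:4 E:8  edges: 1-r->1 1-r->3 2-q->1 2-r->2 2-q->3 3-r->1 3-p->3 3-r->3
1. fire R1 via {0↦1, 1↦3}  →  V:4 E:7  edges: 1-r->1 2-q->1 2-r->2 2-q->3 3-r->1 3-p->3 3-r->3
2. fire R1 via {0↦3, 1↦1}  →  V:4 E:6  edges: 1-r->1 2-q->1 2-r->2 2-q->3 3-p->3 3-r->3
3. fire R2 via {0↦1, 1↦2, 2↦3}  →  V:4 E:3  edges: 1-r->1 2-q->3 3-p->3
normal form: no rule applies after step 3
NF edges: [(1, 1, 'r'), (2, 3, 'q'), (3, 3, 'p')]

Answer: p:1 q:1 r:1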